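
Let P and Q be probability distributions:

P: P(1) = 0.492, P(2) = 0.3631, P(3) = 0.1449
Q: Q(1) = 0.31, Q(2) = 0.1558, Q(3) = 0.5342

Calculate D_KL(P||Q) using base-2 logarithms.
0.4983 bits

D_KL(P||Q) = Σ P(x) log₂(P(x)/Q(x))

Computing term by term:
  P(1)·log₂(P(1)/Q(1)) = 0.492·log₂(0.492/0.31) = 0.32786
  P(2)·log₂(P(2)/Q(2)) = 0.3631·log₂(0.3631/0.1558) = 0.44323
  P(3)·log₂(P(3)/Q(3)) = 0.1449·log₂(0.1449/0.5342) = -0.27275

D_KL(P||Q) = 0.32786 + 0.44323 - 0.27275 = 0.49834 ≈ 0.4983 bits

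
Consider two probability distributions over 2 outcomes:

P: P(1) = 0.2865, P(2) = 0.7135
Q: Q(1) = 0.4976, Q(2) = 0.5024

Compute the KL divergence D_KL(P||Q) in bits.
0.1329 bits

D_KL(P||Q) = Σ P(x) log₂(P(x)/Q(x))

Computing term by term:
  P(1)·log₂(P(1)/Q(1)) = 0.2865·log₂(0.2865/0.4976) = -0.22818
  P(2)·log₂(P(2)/Q(2)) = 0.7135·log₂(0.7135/0.5024) = 0.36109

D_KL(P||Q) = -0.22818 + 0.36109 = 0.13291 ≈ 0.1329 bits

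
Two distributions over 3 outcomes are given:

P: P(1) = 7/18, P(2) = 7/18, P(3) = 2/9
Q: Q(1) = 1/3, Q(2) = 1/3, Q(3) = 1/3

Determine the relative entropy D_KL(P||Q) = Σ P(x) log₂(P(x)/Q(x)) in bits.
0.0430 bits

D_KL(P||Q) = Σ P(x) log₂(P(x)/Q(x))

Computing term by term:
  P(1)·log₂(P(1)/Q(1)) = (7/18)·log₂((7/18)/(1/3)) = 0.08649
  P(2)·log₂(P(2)/Q(2)) = (7/18)·log₂((7/18)/(1/3)) = 0.08649
  P(3)·log₂(P(3)/Q(3)) = (2/9)·log₂((2/9)/(1/3)) = -0.12999

D_KL(P||Q) = 0.08649 + 0.08649 - 0.12999 = 0.04299 ≈ 0.0430 bits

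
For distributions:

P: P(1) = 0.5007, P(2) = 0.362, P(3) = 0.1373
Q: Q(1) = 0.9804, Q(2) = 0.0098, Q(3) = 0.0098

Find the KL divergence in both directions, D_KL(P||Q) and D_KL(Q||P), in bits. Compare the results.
D_KL(P||Q) = 1.9225 bits, D_KL(Q||P) = 0.8621 bits. D_KL(P||Q) is larger than D_KL(Q||P) by 1.0604 bits; the two directions differ.

D_KL(P||Q) = Σ P(x) log₂(P(x)/Q(x))

Computing term by term:
  P(1)·log₂(P(1)/Q(1)) = 0.5007·log₂(0.5007/0.9804) = -0.48539
  P(2)·log₂(P(2)/Q(2)) = 0.362·log₂(0.362/0.0098) = 1.88496
  P(3)·log₂(P(3)/Q(3)) = 0.1373·log₂(0.1373/0.0098) = 0.52289

D_KL(P||Q) = -0.48539 + 1.88496 + 0.52289 = 1.92246 ≈ 1.9225 bits

D_KL(Q||P) = Σ Q(x) log₂(Q(x)/P(x))

Computing term by term:
  Q(1)·log₂(Q(1)/P(1)) = 0.9804·log₂(0.9804/0.5007) = 0.95042
  Q(2)·log₂(Q(2)/P(2)) = 0.0098·log₂(0.0098/0.362) = -0.05103
  Q(3)·log₂(Q(3)/P(3)) = 0.0098·log₂(0.0098/0.1373) = -0.03732

D_KL(Q||P) = 0.95042 - 0.05103 - 0.03732 = 0.86207 ≈ 0.8621 bits

These are NOT equal (difference: 1.0604 bits). KL divergence is asymmetric: D_KL(P||Q) ≠ D_KL(Q||P) in general.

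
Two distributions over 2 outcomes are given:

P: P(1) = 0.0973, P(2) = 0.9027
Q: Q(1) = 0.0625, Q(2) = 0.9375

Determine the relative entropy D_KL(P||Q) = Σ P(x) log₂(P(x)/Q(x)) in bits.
0.0129 bits

D_KL(P||Q) = Σ P(x) log₂(P(x)/Q(x))

Computing term by term:
  P(1)·log₂(P(1)/Q(1)) = 0.0973·log₂(0.0973/0.0625) = 0.06213
  P(2)·log₂(P(2)/Q(2)) = 0.9027·log₂(0.9027/0.9375) = -0.04926

D_KL(P||Q) = 0.06213 - 0.04926 = 0.01287 ≈ 0.0129 bits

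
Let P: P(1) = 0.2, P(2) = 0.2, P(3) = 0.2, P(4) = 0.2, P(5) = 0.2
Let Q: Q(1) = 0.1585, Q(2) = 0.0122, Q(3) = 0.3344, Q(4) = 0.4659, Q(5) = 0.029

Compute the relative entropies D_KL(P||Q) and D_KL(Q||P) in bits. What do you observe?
D_KL(P||Q) = 1.0390 bits, D_KL(Q||P) = 0.6332 bits. The two directions give different values (D_KL(P||Q) exceeds D_KL(Q||P) by 0.4058 bits): KL divergence is asymmetric.

D_KL(P||Q) = Σ P(x) log₂(P(x)/Q(x))

Computing term by term:
  P(1)·log₂(P(1)/Q(1)) = 0.2·log₂(0.2/0.1585) = 0.06710
  P(2)·log₂(P(2)/Q(2)) = 0.2·log₂(0.2/0.0122) = 0.80701
  P(3)·log₂(P(3)/Q(3)) = 0.2·log₂(0.2/0.3344) = -0.14831
  P(4)·log₂(P(4)/Q(4)) = 0.2·log₂(0.2/0.4659) = -0.24400
  P(5)·log₂(P(5)/Q(5)) = 0.2·log₂(0.2/0.029) = 0.55718

D_KL(P||Q) = 0.06710 + 0.80701 - 0.14831 - 0.24400 + 0.55718 = 1.03898 ≈ 1.0390 bits

D_KL(Q||P) = Σ Q(x) log₂(Q(x)/P(x))

Computing term by term:
  Q(1)·log₂(Q(1)/P(1)) = 0.1585·log₂(0.1585/0.2) = -0.05318
  Q(2)·log₂(Q(2)/P(2)) = 0.0122·log₂(0.0122/0.2) = -0.04923
  Q(3)·log₂(Q(3)/P(3)) = 0.3344·log₂(0.3344/0.2) = 0.24798
  Q(4)·log₂(Q(4)/P(4)) = 0.4659·log₂(0.4659/0.2) = 0.56841
  Q(5)·log₂(Q(5)/P(5)) = 0.029·log₂(0.029/0.2) = -0.08079

D_KL(Q||P) = -0.05318 - 0.04923 + 0.24798 + 0.56841 - 0.08079 = 0.63319 ≈ 0.6332 bits

These are NOT equal (difference: 0.4058 bits). KL divergence is asymmetric: D_KL(P||Q) ≠ D_KL(Q||P) in general.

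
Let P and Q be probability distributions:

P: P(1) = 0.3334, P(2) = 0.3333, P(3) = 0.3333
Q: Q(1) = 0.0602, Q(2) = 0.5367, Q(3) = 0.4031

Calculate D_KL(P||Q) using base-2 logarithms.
0.5028 bits

D_KL(P||Q) = Σ P(x) log₂(P(x)/Q(x))

Computing term by term:
  P(1)·log₂(P(1)/Q(1)) = 0.3334·log₂(0.3334/0.0602) = 0.82330
  P(2)·log₂(P(2)/Q(2)) = 0.3333·log₂(0.3333/0.5367) = -0.22908
  P(3)·log₂(P(3)/Q(3)) = 0.3333·log₂(0.3333/0.4031) = -0.09143

D_KL(P||Q) = 0.82330 - 0.22908 - 0.09143 = 0.50279 ≈ 0.5028 bits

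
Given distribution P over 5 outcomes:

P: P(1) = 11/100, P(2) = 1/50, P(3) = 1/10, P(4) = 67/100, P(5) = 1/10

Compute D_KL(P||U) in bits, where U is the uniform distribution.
0.8073 bits

U(i) = 1/5 for all i

D_KL(P||U) = Σ P(x) log₂(P(x) / (1/5))
           = Σ P(x) log₂(P(x)) + log₂(5)
           = log₂(5) - H(P)

H(P) = -Σ P(x) log₂(P(x)):
  -P(1)·log₂(P(1)) = -(11/100)·log₂(11/100) = 0.35029
  -P(2)·log₂(P(2)) = -(1/50)·log₂(1/50) = 0.11288
  -P(3)·log₂(P(3)) = -(1/10)·log₂(1/10) = 0.33219
  -P(4)·log₂(P(4)) = -(67/100)·log₂(67/100) = 0.38710
  -P(5)·log₂(P(5)) = -(1/10)·log₂(1/10) = 0.33219
H(P) = 0.35029 + 0.11288 + 0.33219 + 0.38710 + 0.33219 = 1.51465 bits

log₂(5) = 2.32193 bits

D_KL(P||U) = 2.32193 - 1.51465 = 0.80728 ≈ 0.8073 bits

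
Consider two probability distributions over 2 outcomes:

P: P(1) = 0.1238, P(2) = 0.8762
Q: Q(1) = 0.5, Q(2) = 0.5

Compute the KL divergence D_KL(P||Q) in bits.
0.4598 bits

D_KL(P||Q) = Σ P(x) log₂(P(x)/Q(x))

Computing term by term:
  P(1)·log₂(P(1)/Q(1)) = 0.1238·log₂(0.1238/0.5) = -0.24932
  P(2)·log₂(P(2)/Q(2)) = 0.8762·log₂(0.8762/0.5) = 0.70914

D_KL(P||Q) = -0.24932 + 0.70914 = 0.45982 ≈ 0.4598 bits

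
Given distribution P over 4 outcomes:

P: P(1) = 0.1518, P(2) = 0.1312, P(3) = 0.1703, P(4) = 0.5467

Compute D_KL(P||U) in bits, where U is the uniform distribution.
0.2915 bits

U(i) = 1/4 for all i

D_KL(P||U) = Σ P(x) log₂(P(x) / (1/4))
           = Σ P(x) log₂(P(x)) + log₂(4)
           = log₂(4) - H(P)

H(P) = -Σ P(x) log₂(P(x)):
  -P(1)·log₂(P(1)) = -(0.1518)·log₂(0.1518) = 0.41286
  -P(2)·log₂(P(2)) = -(0.1312)·log₂(0.1312) = 0.38444
  -P(3)·log₂(P(3)) = -(0.1703)·log₂(0.1703) = 0.43492
  -P(4)·log₂(P(4)) = -(0.5467)·log₂(0.5467) = 0.47627
H(P) = 0.41286 + 0.38444 + 0.43492 + 0.47627 = 1.70849 bits

log₂(4) = 2.00000 bits

D_KL(P||U) = 2.00000 - 1.70849 = 0.29151 ≈ 0.2915 bits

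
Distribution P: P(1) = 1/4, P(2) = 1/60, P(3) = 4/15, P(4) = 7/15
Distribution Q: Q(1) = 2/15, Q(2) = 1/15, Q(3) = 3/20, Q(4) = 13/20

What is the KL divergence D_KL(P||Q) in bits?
0.1917 bits

D_KL(P||Q) = Σ P(x) log₂(P(x)/Q(x))

Computing term by term:
  P(1)·log₂(P(1)/Q(1)) = (1/4)·log₂((1/4)/(2/15)) = 0.22672
  P(2)·log₂(P(2)/Q(2)) = (1/60)·log₂((1/60)/(1/15)) = -0.03333
  P(3)·log₂(P(3)/Q(3)) = (4/15)·log₂((4/15)/(3/20)) = 0.22135
  P(4)·log₂(P(4)/Q(4)) = (7/15)·log₂((7/15)/(13/20)) = -0.22309

D_KL(P||Q) = 0.22672 - 0.03333 + 0.22135 - 0.22309 = 0.19165 ≈ 0.1917 bits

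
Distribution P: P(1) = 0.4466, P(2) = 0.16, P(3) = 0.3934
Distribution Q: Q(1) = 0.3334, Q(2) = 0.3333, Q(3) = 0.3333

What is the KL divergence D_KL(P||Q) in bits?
0.1130 bits

D_KL(P||Q) = Σ P(x) log₂(P(x)/Q(x))

Computing term by term:
  P(1)·log₂(P(1)/Q(1)) = 0.4466·log₂(0.4466/0.3334) = 0.18834
  P(2)·log₂(P(2)/Q(2)) = 0.16·log₂(0.16/0.3333) = -0.16940
  P(3)·log₂(P(3)/Q(3)) = 0.3934·log₂(0.3934/0.3333) = 0.09409

D_KL(P||Q) = 0.18834 - 0.16940 + 0.09409 = 0.11303 ≈ 0.1130 bits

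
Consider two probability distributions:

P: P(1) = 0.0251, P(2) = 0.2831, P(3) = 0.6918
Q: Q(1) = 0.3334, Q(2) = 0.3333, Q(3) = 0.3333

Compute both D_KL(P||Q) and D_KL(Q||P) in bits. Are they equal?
D_KL(P||Q) = 0.5685 bits, D_KL(Q||P) = 0.9714 bits. No, they are not equal.

D_KL(P||Q) = Σ P(x) log₂(P(x)/Q(x))

Computing term by term:
  P(1)·log₂(P(1)/Q(1)) = 0.0251·log₂(0.0251/0.3334) = -0.09366
  P(2)·log₂(P(2)/Q(2)) = 0.2831·log₂(0.2831/0.3333) = -0.06667
  P(3)·log₂(P(3)/Q(3)) = 0.6918·log₂(0.6918/0.3333) = 0.72883

D_KL(P||Q) = -0.09366 - 0.06667 + 0.72883 = 0.56850 ≈ 0.5685 bits

D_KL(Q||P) = Σ Q(x) log₂(Q(x)/P(x))

Computing term by term:
  Q(1)·log₂(Q(1)/P(1)) = 0.3334·log₂(0.3334/0.0251) = 1.24408
  Q(2)·log₂(Q(2)/P(2)) = 0.3333·log₂(0.3333/0.2831) = 0.07850
  Q(3)·log₂(Q(3)/P(3)) = 0.3333·log₂(0.3333/0.6918) = -0.35114

D_KL(Q||P) = 1.24408 + 0.07850 - 0.35114 = 0.97144 ≈ 0.9714 bits

These are NOT equal (difference: 0.4029 bits). KL divergence is asymmetric: D_KL(P||Q) ≠ D_KL(Q||P) in general.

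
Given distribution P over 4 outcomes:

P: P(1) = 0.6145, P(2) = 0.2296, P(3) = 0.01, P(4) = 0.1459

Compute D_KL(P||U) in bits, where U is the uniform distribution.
0.6093 bits

U(i) = 1/4 for all i

D_KL(P||U) = Σ P(x) log₂(P(x) / (1/4))
           = Σ P(x) log₂(P(x)) + log₂(4)
           = log₂(4) - H(P)

H(P) = -Σ P(x) log₂(P(x)):
  -P(1)·log₂(P(1)) = -(0.6145)·log₂(0.6145) = 0.43170
  -P(2)·log₂(P(2)) = -(0.2296)·log₂(0.2296) = 0.48740
  -P(3)·log₂(P(3)) = -(0.01)·log₂(0.01) = 0.06644
  -P(4)·log₂(P(4)) = -(0.1459)·log₂(0.1459) = 0.40516
H(P) = 0.43170 + 0.48740 + 0.06644 + 0.40516 = 1.39070 bits

log₂(4) = 2.00000 bits

D_KL(P||U) = 2.00000 - 1.39070 = 0.60930 ≈ 0.6093 bits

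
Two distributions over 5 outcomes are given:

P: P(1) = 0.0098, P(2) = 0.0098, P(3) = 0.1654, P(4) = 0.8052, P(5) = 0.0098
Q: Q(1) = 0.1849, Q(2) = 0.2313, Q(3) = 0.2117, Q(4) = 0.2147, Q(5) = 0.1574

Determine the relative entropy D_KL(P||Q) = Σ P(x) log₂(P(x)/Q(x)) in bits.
1.3512 bits

D_KL(P||Q) = Σ P(x) log₂(P(x)/Q(x))

Computing term by term:
  P(1)·log₂(P(1)/Q(1)) = 0.0098·log₂(0.0098/0.1849) = -0.04153
  P(2)·log₂(P(2)/Q(2)) = 0.0098·log₂(0.0098/0.2313) = -0.04470
  P(3)·log₂(P(3)/Q(3)) = 0.1654·log₂(0.1654/0.2117) = -0.05889
  P(4)·log₂(P(4)/Q(4)) = 0.8052·log₂(0.8052/0.2147) = 1.53554
  P(5)·log₂(P(5)/Q(5)) = 0.0098·log₂(0.0098/0.1574) = -0.03925

D_KL(P||Q) = -0.04153 - 0.04470 - 0.05889 + 1.53554 - 0.03925 = 1.35117 ≈ 1.3512 bits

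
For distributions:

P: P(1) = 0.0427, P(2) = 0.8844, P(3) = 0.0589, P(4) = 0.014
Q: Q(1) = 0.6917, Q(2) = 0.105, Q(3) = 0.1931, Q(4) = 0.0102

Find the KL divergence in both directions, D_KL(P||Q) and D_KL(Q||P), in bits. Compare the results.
D_KL(P||Q) = 2.4529 bits, D_KL(Q||P) = 2.7825 bits. D_KL(Q||P) is larger than D_KL(P||Q) by 0.3296 bits; the two directions differ.

D_KL(P||Q) = Σ P(x) log₂(P(x)/Q(x))

Computing term by term:
  P(1)·log₂(P(1)/Q(1)) = 0.0427·log₂(0.0427/0.6917) = -0.17156
  P(2)·log₂(P(2)/Q(2)) = 0.8844·log₂(0.8844/0.105) = 2.71892
  P(3)·log₂(P(3)/Q(3)) = 0.0589·log₂(0.0589/0.1931) = -0.10090
  P(4)·log₂(P(4)/Q(4)) = 0.014·log₂(0.014/0.0102) = 0.00640

D_KL(P||Q) = -0.17156 + 2.71892 - 0.10090 + 0.00640 = 2.45286 ≈ 2.4529 bits

D_KL(Q||P) = Σ Q(x) log₂(Q(x)/P(x))

Computing term by term:
  Q(1)·log₂(Q(1)/P(1)) = 0.6917·log₂(0.6917/0.0427) = 2.77914
  Q(2)·log₂(Q(2)/P(2)) = 0.105·log₂(0.105/0.8844) = -0.32280
  Q(3)·log₂(Q(3)/P(3)) = 0.1931·log₂(0.1931/0.0589) = 0.33078
  Q(4)·log₂(Q(4)/P(4)) = 0.0102·log₂(0.0102/0.014) = -0.00466

D_KL(Q||P) = 2.77914 - 0.32280 + 0.33078 - 0.00466 = 2.78246 ≈ 2.7825 bits

These are NOT equal (difference: 0.3296 bits). KL divergence is asymmetric: D_KL(P||Q) ≠ D_KL(Q||P) in general.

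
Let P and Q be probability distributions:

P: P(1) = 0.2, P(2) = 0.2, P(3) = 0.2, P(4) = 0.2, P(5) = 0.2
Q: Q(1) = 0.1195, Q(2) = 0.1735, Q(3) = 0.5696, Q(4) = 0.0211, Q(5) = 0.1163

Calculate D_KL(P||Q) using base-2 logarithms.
0.6930 bits

D_KL(P||Q) = Σ P(x) log₂(P(x)/Q(x))

Computing term by term:
  P(1)·log₂(P(1)/Q(1)) = 0.2·log₂(0.2/0.1195) = 0.14860
  P(2)·log₂(P(2)/Q(2)) = 0.2·log₂(0.2/0.1735) = 0.04101
  P(3)·log₂(P(3)/Q(3)) = 0.2·log₂(0.2/0.5696) = -0.30199
  P(4)·log₂(P(4)/Q(4)) = 0.2·log₂(0.2/0.0211) = 0.64894
  P(5)·log₂(P(5)/Q(5)) = 0.2·log₂(0.2/0.1163) = 0.15643

D_KL(P||Q) = 0.14860 + 0.04101 - 0.30199 + 0.64894 + 0.15643 = 0.69299 ≈ 0.6930 bits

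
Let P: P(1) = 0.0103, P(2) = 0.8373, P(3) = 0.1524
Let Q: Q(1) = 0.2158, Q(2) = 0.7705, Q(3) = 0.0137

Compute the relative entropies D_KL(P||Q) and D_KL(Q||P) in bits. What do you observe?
D_KL(P||Q) = 0.5849 bits, D_KL(Q||P) = 0.8071 bits. The two directions give different values (D_KL(Q||P) exceeds D_KL(P||Q) by 0.2222 bits): KL divergence is asymmetric.

D_KL(P||Q) = Σ P(x) log₂(P(x)/Q(x))

Computing term by term:
  P(1)·log₂(P(1)/Q(1)) = 0.0103·log₂(0.0103/0.2158) = -0.04521
  P(2)·log₂(P(2)/Q(2)) = 0.8373·log₂(0.8373/0.7705) = 0.10043
  P(3)·log₂(P(3)/Q(3)) = 0.1524·log₂(0.1524/0.0137) = 0.52968

D_KL(P||Q) = -0.04521 + 0.10043 + 0.52968 = 0.58490 ≈ 0.5849 bits

D_KL(Q||P) = Σ Q(x) log₂(Q(x)/P(x))

Computing term by term:
  Q(1)·log₂(Q(1)/P(1)) = 0.2158·log₂(0.2158/0.0103) = 0.94714
  Q(2)·log₂(Q(2)/P(2)) = 0.7705·log₂(0.7705/0.8373) = -0.09242
  Q(3)·log₂(Q(3)/P(3)) = 0.0137·log₂(0.0137/0.1524) = -0.04762

D_KL(Q||P) = 0.94714 - 0.09242 - 0.04762 = 0.80710 ≈ 0.8071 bits

These are NOT equal (difference: 0.2222 bits). KL divergence is asymmetric: D_KL(P||Q) ≠ D_KL(Q||P) in general.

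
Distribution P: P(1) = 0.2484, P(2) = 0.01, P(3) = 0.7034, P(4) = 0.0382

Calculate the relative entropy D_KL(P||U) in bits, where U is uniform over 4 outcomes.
0.8975 bits

U(i) = 1/4 for all i

D_KL(P||U) = Σ P(x) log₂(P(x) / (1/4))
           = Σ P(x) log₂(P(x)) + log₂(4)
           = log₂(4) - H(P)

H(P) = -Σ P(x) log₂(P(x)):
  -P(1)·log₂(P(1)) = -(0.2484)·log₂(0.2484) = 0.49910
  -P(2)·log₂(P(2)) = -(0.01)·log₂(0.01) = 0.06644
  -P(3)·log₂(P(3)) = -(0.7034)·log₂(0.7034) = 0.35703
  -P(4)·log₂(P(4)) = -(0.0382)·log₂(0.0382) = 0.17993
H(P) = 0.49910 + 0.06644 + 0.35703 + 0.17993 = 1.10250 bits

log₂(4) = 2.00000 bits

D_KL(P||U) = 2.00000 - 1.10250 = 0.89750 ≈ 0.8975 bits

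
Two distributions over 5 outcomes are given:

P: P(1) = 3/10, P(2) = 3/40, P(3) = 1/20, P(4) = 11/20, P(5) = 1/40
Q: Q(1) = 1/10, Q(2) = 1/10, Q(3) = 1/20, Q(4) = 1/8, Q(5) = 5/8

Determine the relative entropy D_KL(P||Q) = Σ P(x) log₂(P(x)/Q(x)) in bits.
1.5039 bits

D_KL(P||Q) = Σ P(x) log₂(P(x)/Q(x))

Computing term by term:
  P(1)·log₂(P(1)/Q(1)) = (3/10)·log₂((3/10)/(1/10)) = 0.47549
  P(2)·log₂(P(2)/Q(2)) = (3/40)·log₂((3/40)/(1/10)) = -0.03113
  P(3)·log₂(P(3)/Q(3)) = (1/20)·log₂((1/20)/(1/20)) = 0.00000
  P(4)·log₂(P(4)/Q(4)) = (11/20)·log₂((11/20)/(1/8)) = 1.17563
  P(5)·log₂(P(5)/Q(5)) = (1/40)·log₂((1/40)/(5/8)) = -0.11610

D_KL(P||Q) = 0.47549 - 0.03113 + 0.00000 + 1.17563 - 0.11610 = 1.50389 ≈ 1.5039 bits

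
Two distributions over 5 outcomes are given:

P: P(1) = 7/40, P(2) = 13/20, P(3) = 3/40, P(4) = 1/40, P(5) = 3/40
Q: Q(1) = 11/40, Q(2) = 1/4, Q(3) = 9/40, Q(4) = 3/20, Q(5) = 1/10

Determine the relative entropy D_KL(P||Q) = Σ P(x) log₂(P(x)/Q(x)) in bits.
0.5673 bits

D_KL(P||Q) = Σ P(x) log₂(P(x)/Q(x))

Computing term by term:
  P(1)·log₂(P(1)/Q(1)) = (7/40)·log₂((7/40)/(11/40)) = -0.11411
  P(2)·log₂(P(2)/Q(2)) = (13/20)·log₂((13/20)/(1/4)) = 0.89603
  P(3)·log₂(P(3)/Q(3)) = (3/40)·log₂((3/40)/(9/40)) = -0.11887
  P(4)·log₂(P(4)/Q(4)) = (1/40)·log₂((1/40)/(3/20)) = -0.06462
  P(5)·log₂(P(5)/Q(5)) = (3/40)·log₂((3/40)/(1/10)) = -0.03113

D_KL(P||Q) = -0.11411 + 0.89603 - 0.11887 - 0.06462 - 0.03113 = 0.56730 ≈ 0.5673 bits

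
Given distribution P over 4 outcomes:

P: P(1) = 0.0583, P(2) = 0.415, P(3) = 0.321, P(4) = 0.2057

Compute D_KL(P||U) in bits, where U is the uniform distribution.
0.2389 bits

U(i) = 1/4 for all i

D_KL(P||U) = Σ P(x) log₂(P(x) / (1/4))
           = Σ P(x) log₂(P(x)) + log₂(4)
           = log₂(4) - H(P)

H(P) = -Σ P(x) log₂(P(x)):
  -P(1)·log₂(P(1)) = -(0.0583)·log₂(0.0583) = 0.23905
  -P(2)·log₂(P(2)) = -(0.415)·log₂(0.415) = 0.52656
  -P(3)·log₂(P(3)) = -(0.321)·log₂(0.321) = 0.52623
  -P(4)·log₂(P(4)) = -(0.2057)·log₂(0.2057) = 0.46928
H(P) = 0.23905 + 0.52656 + 0.52623 + 0.46928 = 1.76112 bits

log₂(4) = 2.00000 bits

D_KL(P||U) = 2.00000 - 1.76112 = 0.23888 ≈ 0.2389 bits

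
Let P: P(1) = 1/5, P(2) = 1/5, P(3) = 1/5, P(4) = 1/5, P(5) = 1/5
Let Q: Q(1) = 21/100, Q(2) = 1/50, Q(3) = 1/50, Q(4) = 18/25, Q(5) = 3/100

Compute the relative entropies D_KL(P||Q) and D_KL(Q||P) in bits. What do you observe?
D_KL(P||Q) = 1.4925 bits, D_KL(Q||P) = 1.1304 bits. The two directions give different values (D_KL(P||Q) exceeds D_KL(Q||P) by 0.3621 bits): KL divergence is asymmetric.

D_KL(P||Q) = Σ P(x) log₂(P(x)/Q(x))

Computing term by term:
  P(1)·log₂(P(1)/Q(1)) = (1/5)·log₂((1/5)/(21/100)) = -0.01408
  P(2)·log₂(P(2)/Q(2)) = (1/5)·log₂((1/5)/(1/50)) = 0.66439
  P(3)·log₂(P(3)/Q(3)) = (1/5)·log₂((1/5)/(1/50)) = 0.66439
  P(4)·log₂(P(4)/Q(4)) = (1/5)·log₂((1/5)/(18/25)) = -0.36960
  P(5)·log₂(P(5)/Q(5)) = (1/5)·log₂((1/5)/(3/100)) = 0.54739

D_KL(P||Q) = -0.01408 + 0.66439 + 0.66439 - 0.36960 + 0.54739 = 1.49249 ≈ 1.4925 bits

D_KL(Q||P) = Σ Q(x) log₂(Q(x)/P(x))

Computing term by term:
  Q(1)·log₂(Q(1)/P(1)) = (21/100)·log₂((21/100)/(1/5)) = 0.01478
  Q(2)·log₂(Q(2)/P(2)) = (1/50)·log₂((1/50)/(1/5)) = -0.06644
  Q(3)·log₂(Q(3)/P(3)) = (1/50)·log₂((1/50)/(1/5)) = -0.06644
  Q(4)·log₂(Q(4)/P(4)) = (18/25)·log₂((18/25)/(1/5)) = 1.33056
  Q(5)·log₂(Q(5)/P(5)) = (3/100)·log₂((3/100)/(1/5)) = -0.08211

D_KL(Q||P) = 0.01478 - 0.06644 - 0.06644 + 1.33056 - 0.08211 = 1.13035 ≈ 1.1304 bits

These are NOT equal (difference: 0.3621 bits). KL divergence is asymmetric: D_KL(P||Q) ≠ D_KL(Q||P) in general.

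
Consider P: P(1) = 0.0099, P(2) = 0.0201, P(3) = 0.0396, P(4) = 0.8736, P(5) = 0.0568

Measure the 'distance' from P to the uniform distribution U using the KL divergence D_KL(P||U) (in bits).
1.5529 bits

U(i) = 1/5 for all i

D_KL(P||U) = Σ P(x) log₂(P(x) / (1/5))
           = Σ P(x) log₂(P(x)) + log₂(5)
           = log₂(5) - H(P)

H(P) = -Σ P(x) log₂(P(x)):
  -P(1)·log₂(P(1)) = -(0.0099)·log₂(0.0099) = 0.06592
  -P(2)·log₂(P(2)) = -(0.0201)·log₂(0.0201) = 0.11330
  -P(3)·log₂(P(3)) = -(0.0396)·log₂(0.0396) = 0.18447
  -P(4)·log₂(P(4)) = -(0.8736)·log₂(0.8736) = 0.17031
  -P(5)·log₂(P(5)) = -(0.0568)·log₂(0.0568) = 0.23504
H(P) = 0.06592 + 0.11330 + 0.18447 + 0.17031 + 0.23504 = 0.76904 bits

log₂(5) = 2.32193 bits

D_KL(P||U) = 2.32193 - 0.76904 = 1.55289 ≈ 1.5529 bits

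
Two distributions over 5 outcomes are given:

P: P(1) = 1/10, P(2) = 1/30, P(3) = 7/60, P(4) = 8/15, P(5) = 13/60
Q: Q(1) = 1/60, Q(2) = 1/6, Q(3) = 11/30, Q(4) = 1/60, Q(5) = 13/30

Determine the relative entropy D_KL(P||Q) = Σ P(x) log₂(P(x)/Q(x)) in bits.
2.4384 bits

D_KL(P||Q) = Σ P(x) log₂(P(x)/Q(x))

Computing term by term:
  P(1)·log₂(P(1)/Q(1)) = (1/10)·log₂((1/10)/(1/60)) = 0.25850
  P(2)·log₂(P(2)/Q(2)) = (1/30)·log₂((1/30)/(1/6)) = -0.07740
  P(3)·log₂(P(3)/Q(3)) = (7/60)·log₂((7/60)/(11/30)) = -0.19274
  P(4)·log₂(P(4)/Q(4)) = (8/15)·log₂((8/15)/(1/60)) = 2.66667
  P(5)·log₂(P(5)/Q(5)) = (13/60)·log₂((13/60)/(13/30)) = -0.21667

D_KL(P||Q) = 0.25850 - 0.07740 - 0.19274 + 2.66667 - 0.21667 = 2.43836 ≈ 2.4384 bits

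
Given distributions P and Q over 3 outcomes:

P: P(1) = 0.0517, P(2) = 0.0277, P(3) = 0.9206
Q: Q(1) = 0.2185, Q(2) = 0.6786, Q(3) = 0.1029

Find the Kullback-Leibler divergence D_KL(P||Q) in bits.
2.6750 bits

D_KL(P||Q) = Σ P(x) log₂(P(x)/Q(x))

Computing term by term:
  P(1)·log₂(P(1)/Q(1)) = 0.0517·log₂(0.0517/0.2185) = -0.10750
  P(2)·log₂(P(2)/Q(2)) = 0.0277·log₂(0.0277/0.6786) = -0.12782
  P(3)·log₂(P(3)/Q(3)) = 0.9206·log₂(0.9206/0.1029) = 2.91032

D_KL(P||Q) = -0.10750 - 0.12782 + 2.91032 = 2.67500 ≈ 2.6750 bits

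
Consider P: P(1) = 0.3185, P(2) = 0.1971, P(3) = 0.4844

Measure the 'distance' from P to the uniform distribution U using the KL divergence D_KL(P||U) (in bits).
0.0909 bits

U(i) = 1/3 for all i

D_KL(P||U) = Σ P(x) log₂(P(x) / (1/3))
           = Σ P(x) log₂(P(x)) + log₂(3)
           = log₂(3) - H(P)

H(P) = -Σ P(x) log₂(P(x)):
  -P(1)·log₂(P(1)) = -(0.3185)·log₂(0.3185) = 0.52573
  -P(2)·log₂(P(2)) = -(0.1971)·log₂(0.1971) = 0.46181
  -P(3)·log₂(P(3)) = -(0.4844)·log₂(0.4844) = 0.50655
H(P) = 0.52573 + 0.46181 + 0.50655 = 1.49409 bits

log₂(3) = 1.58496 bits

D_KL(P||U) = 1.58496 - 1.49409 = 0.09087 ≈ 0.0909 bits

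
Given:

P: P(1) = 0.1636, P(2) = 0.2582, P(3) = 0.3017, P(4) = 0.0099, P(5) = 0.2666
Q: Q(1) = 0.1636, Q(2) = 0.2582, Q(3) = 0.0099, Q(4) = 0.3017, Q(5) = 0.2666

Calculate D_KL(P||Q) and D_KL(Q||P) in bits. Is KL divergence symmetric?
D_KL(P||Q) = 1.4384 bits, D_KL(Q||P) = 1.4384 bits. The two values coincide for this particular pair, but no — KL divergence is not symmetric in general.

D_KL(P||Q) = Σ P(x) log₂(P(x)/Q(x))

Computing term by term:
  P(1)·log₂(P(1)/Q(1)) = 0.1636·log₂(0.1636/0.1636) = 0.00000
  P(2)·log₂(P(2)/Q(2)) = 0.2582·log₂(0.2582/0.2582) = 0.00000
  P(3)·log₂(P(3)/Q(3)) = 0.3017·log₂(0.3017/0.0099) = 1.48724
  P(4)·log₂(P(4)/Q(4)) = 0.0099·log₂(0.0099/0.3017) = -0.04880
  P(5)·log₂(P(5)/Q(5)) = 0.2666·log₂(0.2666/0.2666) = 0.00000

D_KL(P||Q) = 0.00000 + 0.00000 + 1.48724 - 0.04880 + 0.00000 = 1.43844 ≈ 1.4384 bits

D_KL(Q||P) = Σ Q(x) log₂(Q(x)/P(x))

Computing term by term:
  Q(1)·log₂(Q(1)/P(1)) = 0.1636·log₂(0.1636/0.1636) = 0.00000
  Q(2)·log₂(Q(2)/P(2)) = 0.2582·log₂(0.2582/0.2582) = 0.00000
  Q(3)·log₂(Q(3)/P(3)) = 0.0099·log₂(0.0099/0.3017) = -0.04880
  Q(4)·log₂(Q(4)/P(4)) = 0.3017·log₂(0.3017/0.0099) = 1.48724
  Q(5)·log₂(Q(5)/P(5)) = 0.2666·log₂(0.2666/0.2666) = 0.00000

D_KL(Q||P) = 0.00000 + 0.00000 - 0.04880 + 1.48724 + 0.00000 = 1.43844 ≈ 1.4384 bits

These ARE equal here. Q is P with outcomes relabeled (Q(3) = P(4), Q(4) = P(3)) by a relabeling that is its own inverse, so the two sums contain exactly the same terms in a different order. This is a special case — KL divergence is not symmetric in general: D_KL(P||Q) ≠ D_KL(Q||P) for most P, Q.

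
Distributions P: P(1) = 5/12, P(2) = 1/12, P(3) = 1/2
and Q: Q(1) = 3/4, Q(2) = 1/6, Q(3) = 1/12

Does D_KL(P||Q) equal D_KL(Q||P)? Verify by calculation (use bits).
D_KL(P||Q) = 0.8558 bits, D_KL(Q||P) = 0.5873 bits. No — D_KL(P||Q) ≠ D_KL(Q||P) for this pair.

D_KL(P||Q) = Σ P(x) log₂(P(x)/Q(x))

Computing term by term:
  P(1)·log₂(P(1)/Q(1)) = (5/12)·log₂((5/12)/(3/4)) = -0.35333
  P(2)·log₂(P(2)/Q(2)) = (1/12)·log₂((1/12)/(1/6)) = -0.08333
  P(3)·log₂(P(3)/Q(3)) = (1/2)·log₂((1/2)/(1/12)) = 1.29248

D_KL(P||Q) = -0.35333 - 0.08333 + 1.29248 = 0.85582 ≈ 0.8558 bits

D_KL(Q||P) = Σ Q(x) log₂(Q(x)/P(x))

Computing term by term:
  Q(1)·log₂(Q(1)/P(1)) = (3/4)·log₂((3/4)/(5/12)) = 0.63600
  Q(2)·log₂(Q(2)/P(2)) = (1/6)·log₂((1/6)/(1/12)) = 0.16667
  Q(3)·log₂(Q(3)/P(3)) = (1/12)·log₂((1/12)/(1/2)) = -0.21541

D_KL(Q||P) = 0.63600 + 0.16667 - 0.21541 = 0.58726 ≈ 0.5873 bits

These are NOT equal (difference: 0.2685 bits). KL divergence is asymmetric: D_KL(P||Q) ≠ D_KL(Q||P) in general.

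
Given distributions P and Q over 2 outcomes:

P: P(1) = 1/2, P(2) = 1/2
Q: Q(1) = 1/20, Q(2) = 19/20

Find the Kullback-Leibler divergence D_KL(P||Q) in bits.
1.1980 bits

D_KL(P||Q) = Σ P(x) log₂(P(x)/Q(x))

Computing term by term:
  P(1)·log₂(P(1)/Q(1)) = (1/2)·log₂((1/2)/(1/20)) = 1.66096
  P(2)·log₂(P(2)/Q(2)) = (1/2)·log₂((1/2)/(19/20)) = -0.46300

D_KL(P||Q) = 1.66096 - 0.46300 = 1.19796 ≈ 1.1980 bits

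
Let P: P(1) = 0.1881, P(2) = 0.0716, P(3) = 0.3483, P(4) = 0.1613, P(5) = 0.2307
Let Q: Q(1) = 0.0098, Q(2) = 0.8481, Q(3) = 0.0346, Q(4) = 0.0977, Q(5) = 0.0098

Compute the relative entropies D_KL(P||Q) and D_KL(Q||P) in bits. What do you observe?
D_KL(P||Q) = 2.8748 bits, D_KL(Q||P) = 2.7521 bits. The two directions give different values (D_KL(P||Q) exceeds D_KL(Q||P) by 0.1227 bits): KL divergence is asymmetric.

D_KL(P||Q) = Σ P(x) log₂(P(x)/Q(x))

Computing term by term:
  P(1)·log₂(P(1)/Q(1)) = 0.1881·log₂(0.1881/0.0098) = 0.80179
  P(2)·log₂(P(2)/Q(2)) = 0.0716·log₂(0.0716/0.8481) = -0.25534
  P(3)·log₂(P(3)/Q(3)) = 0.3483·log₂(0.3483/0.0346) = 1.16036
  P(4)·log₂(P(4)/Q(4)) = 0.1613·log₂(0.1613/0.0977) = 0.11667
  P(5)·log₂(P(5)/Q(5)) = 0.2307·log₂(0.2307/0.0098) = 1.05132

D_KL(P||Q) = 0.80179 - 0.25534 + 1.16036 + 0.11667 + 1.05132 = 2.87480 ≈ 2.8748 bits

D_KL(Q||P) = Σ Q(x) log₂(Q(x)/P(x))

Computing term by term:
  Q(1)·log₂(Q(1)/P(1)) = 0.0098·log₂(0.0098/0.1881) = -0.04177
  Q(2)·log₂(Q(2)/P(2)) = 0.8481·log₂(0.8481/0.0716) = 3.02450
  Q(3)·log₂(Q(3)/P(3)) = 0.0346·log₂(0.0346/0.3483) = -0.11527
  Q(4)·log₂(Q(4)/P(4)) = 0.0977·log₂(0.0977/0.1613) = -0.07067
  Q(5)·log₂(Q(5)/P(5)) = 0.0098·log₂(0.0098/0.2307) = -0.04466

D_KL(Q||P) = -0.04177 + 3.02450 - 0.11527 - 0.07067 - 0.04466 = 2.75213 ≈ 2.7521 bits

These are NOT equal (difference: 0.1227 bits). KL divergence is asymmetric: D_KL(P||Q) ≠ D_KL(Q||P) in general.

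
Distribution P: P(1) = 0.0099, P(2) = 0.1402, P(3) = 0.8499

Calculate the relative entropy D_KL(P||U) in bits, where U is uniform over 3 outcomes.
0.9222 bits

U(i) = 1/3 for all i

D_KL(P||U) = Σ P(x) log₂(P(x) / (1/3))
           = Σ P(x) log₂(P(x)) + log₂(3)
           = log₂(3) - H(P)

H(P) = -Σ P(x) log₂(P(x)):
  -P(1)·log₂(P(1)) = -(0.0099)·log₂(0.0099) = 0.06592
  -P(2)·log₂(P(2)) = -(0.1402)·log₂(0.1402) = 0.39739
  -P(3)·log₂(P(3)) = -(0.8499)·log₂(0.8499) = 0.19942
H(P) = 0.06592 + 0.39739 + 0.19942 = 0.66273 bits

log₂(3) = 1.58496 bits

D_KL(P||U) = 1.58496 - 0.66273 = 0.92223 ≈ 0.9222 bits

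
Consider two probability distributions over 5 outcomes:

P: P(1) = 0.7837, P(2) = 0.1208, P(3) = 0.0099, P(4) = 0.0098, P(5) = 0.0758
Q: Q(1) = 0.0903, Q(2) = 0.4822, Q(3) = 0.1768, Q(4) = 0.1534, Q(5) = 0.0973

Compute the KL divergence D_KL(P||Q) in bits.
2.0946 bits

D_KL(P||Q) = Σ P(x) log₂(P(x)/Q(x))

Computing term by term:
  P(1)·log₂(P(1)/Q(1)) = 0.7837·log₂(0.7837/0.0903) = 2.44319
  P(2)·log₂(P(2)/Q(2)) = 0.1208·log₂(0.1208/0.4822) = -0.24124
  P(3)·log₂(P(3)/Q(3)) = 0.0099·log₂(0.0099/0.1768) = -0.04117
  P(4)·log₂(P(4)/Q(4)) = 0.0098·log₂(0.0098/0.1534) = -0.03889
  P(5)·log₂(P(5)/Q(5)) = 0.0758·log₂(0.0758/0.0973) = -0.02731

D_KL(P||Q) = 2.44319 - 0.24124 - 0.04117 - 0.03889 - 0.02731 = 2.09458 ≈ 2.0946 bits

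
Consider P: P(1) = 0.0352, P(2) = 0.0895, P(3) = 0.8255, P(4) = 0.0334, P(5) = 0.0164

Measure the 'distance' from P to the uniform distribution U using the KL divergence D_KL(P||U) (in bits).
1.3509 bits

U(i) = 1/5 for all i

D_KL(P||U) = Σ P(x) log₂(P(x) / (1/5))
           = Σ P(x) log₂(P(x)) + log₂(5)
           = log₂(5) - H(P)

H(P) = -Σ P(x) log₂(P(x)):
  -P(1)·log₂(P(1)) = -(0.0352)·log₂(0.0352) = 0.16996
  -P(2)·log₂(P(2)) = -(0.0895)·log₂(0.0895) = 0.31164
  -P(3)·log₂(P(3)) = -(0.8255)·log₂(0.8255) = 0.22838
  -P(4)·log₂(P(4)) = -(0.0334)·log₂(0.0334) = 0.16379
  -P(5)·log₂(P(5)) = -(0.0164)·log₂(0.0164) = 0.09725
H(P) = 0.16996 + 0.31164 + 0.22838 + 0.16379 + 0.09725 = 0.97102 bits

log₂(5) = 2.32193 bits

D_KL(P||U) = 2.32193 - 0.97102 = 1.35091 ≈ 1.3509 bits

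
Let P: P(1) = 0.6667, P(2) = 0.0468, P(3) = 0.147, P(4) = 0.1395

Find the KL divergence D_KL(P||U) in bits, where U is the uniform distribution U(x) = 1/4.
0.6003 bits

U(i) = 1/4 for all i

D_KL(P||U) = Σ P(x) log₂(P(x) / (1/4))
           = Σ P(x) log₂(P(x)) + log₂(4)
           = log₂(4) - H(P)

H(P) = -Σ P(x) log₂(P(x)):
  -P(1)·log₂(P(1)) = -(0.6667)·log₂(0.6667) = 0.38995
  -P(2)·log₂(P(2)) = -(0.0468)·log₂(0.0468) = 0.20673
  -P(3)·log₂(P(3)) = -(0.147)·log₂(0.147) = 0.40662
  -P(4)·log₂(P(4)) = -(0.1395)·log₂(0.1395) = 0.39641
H(P) = 0.38995 + 0.20673 + 0.40662 + 0.39641 = 1.39971 bits

log₂(4) = 2.00000 bits

D_KL(P||U) = 2.00000 - 1.39971 = 0.60029 ≈ 0.6003 bits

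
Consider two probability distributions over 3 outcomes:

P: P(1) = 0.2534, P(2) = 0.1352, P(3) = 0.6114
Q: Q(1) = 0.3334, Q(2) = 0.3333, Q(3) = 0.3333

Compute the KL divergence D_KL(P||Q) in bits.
0.2589 bits

D_KL(P||Q) = Σ P(x) log₂(P(x)/Q(x))

Computing term by term:
  P(1)·log₂(P(1)/Q(1)) = 0.2534·log₂(0.2534/0.3334) = -0.10031
  P(2)·log₂(P(2)/Q(2)) = 0.1352·log₂(0.1352/0.3333) = -0.17599
  P(3)·log₂(P(3)/Q(3)) = 0.6114·log₂(0.6114/0.3333) = 0.53516

D_KL(P||Q) = -0.10031 - 0.17599 + 0.53516 = 0.25886 ≈ 0.2589 bits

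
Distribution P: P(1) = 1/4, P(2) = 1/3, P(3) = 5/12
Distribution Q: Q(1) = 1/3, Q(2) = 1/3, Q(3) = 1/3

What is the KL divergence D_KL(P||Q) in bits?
0.0304 bits

D_KL(P||Q) = Σ P(x) log₂(P(x)/Q(x))

Computing term by term:
  P(1)·log₂(P(1)/Q(1)) = (1/4)·log₂((1/4)/(1/3)) = -0.10376
  P(2)·log₂(P(2)/Q(2)) = (1/3)·log₂((1/3)/(1/3)) = 0.00000
  P(3)·log₂(P(3)/Q(3)) = (5/12)·log₂((5/12)/(1/3)) = 0.13414

D_KL(P||Q) = -0.10376 + 0.00000 + 0.13414 = 0.03038 ≈ 0.0304 bits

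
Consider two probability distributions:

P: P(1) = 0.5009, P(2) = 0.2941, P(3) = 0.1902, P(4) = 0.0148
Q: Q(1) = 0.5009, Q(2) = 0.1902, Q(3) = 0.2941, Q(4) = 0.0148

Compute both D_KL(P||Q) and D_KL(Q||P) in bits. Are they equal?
D_KL(P||Q) = 0.0653 bits, D_KL(Q||P) = 0.0653 bits. Yes, in this case they are equal (although KL divergence is not symmetric in general).

D_KL(P||Q) = Σ P(x) log₂(P(x)/Q(x))

Computing term by term:
  P(1)·log₂(P(1)/Q(1)) = 0.5009·log₂(0.5009/0.5009) = 0.00000
  P(2)·log₂(P(2)/Q(2)) = 0.2941·log₂(0.2941/0.1902) = 0.18493
  P(3)·log₂(P(3)/Q(3)) = 0.1902·log₂(0.1902/0.2941) = -0.11960
  P(4)·log₂(P(4)/Q(4)) = 0.0148·log₂(0.0148/0.0148) = 0.00000

D_KL(P||Q) = 0.00000 + 0.18493 - 0.11960 + 0.00000 = 0.06533 ≈ 0.0653 bits

D_KL(Q||P) = Σ Q(x) log₂(Q(x)/P(x))

Computing term by term:
  Q(1)·log₂(Q(1)/P(1)) = 0.5009·log₂(0.5009/0.5009) = 0.00000
  Q(2)·log₂(Q(2)/P(2)) = 0.1902·log₂(0.1902/0.2941) = -0.11960
  Q(3)·log₂(Q(3)/P(3)) = 0.2941·log₂(0.2941/0.1902) = 0.18493
  Q(4)·log₂(Q(4)/P(4)) = 0.0148·log₂(0.0148/0.0148) = 0.00000

D_KL(Q||P) = 0.00000 - 0.11960 + 0.18493 + 0.00000 = 0.06533 ≈ 0.0653 bits

These ARE equal here. Q is P with outcomes relabeled (Q(2) = P(3), Q(3) = P(2)) by a relabeling that is its own inverse, so the two sums contain exactly the same terms in a different order. This is a special case — KL divergence is not symmetric in general: D_KL(P||Q) ≠ D_KL(Q||P) for most P, Q.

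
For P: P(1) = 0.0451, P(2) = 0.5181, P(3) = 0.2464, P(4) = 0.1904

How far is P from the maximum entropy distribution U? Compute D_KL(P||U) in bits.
0.3533 bits

U(i) = 1/4 for all i

D_KL(P||U) = Σ P(x) log₂(P(x) / (1/4))
           = Σ P(x) log₂(P(x)) + log₂(4)
           = log₂(4) - H(P)

H(P) = -Σ P(x) log₂(P(x)):
  -P(1)·log₂(P(1)) = -(0.0451)·log₂(0.0451) = 0.20163
  -P(2)·log₂(P(2)) = -(0.5181)·log₂(0.5181) = 0.49152
  -P(3)·log₂(P(3)) = -(0.2464)·log₂(0.2464) = 0.49796
  -P(4)·log₂(P(4)) = -(0.1904)·log₂(0.1904) = 0.45561
H(P) = 0.20163 + 0.49152 + 0.49796 + 0.45561 = 1.64672 bits

log₂(4) = 2.00000 bits

D_KL(P||U) = 2.00000 - 1.64672 = 0.35328 ≈ 0.3533 bits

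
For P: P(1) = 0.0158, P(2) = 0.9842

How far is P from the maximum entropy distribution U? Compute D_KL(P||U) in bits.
0.8828 bits

U(i) = 1/2 for all i

D_KL(P||U) = Σ P(x) log₂(P(x) / (1/2))
           = Σ P(x) log₂(P(x)) + log₂(2)
           = log₂(2) - H(P)

H(P) = -Σ P(x) log₂(P(x)):
  -P(1)·log₂(P(1)) = -(0.0158)·log₂(0.0158) = 0.09455
  -P(2)·log₂(P(2)) = -(0.9842)·log₂(0.9842) = 0.02261
H(P) = 0.09455 + 0.02261 = 0.11716 bits

log₂(2) = 1.00000 bits

D_KL(P||U) = 1.00000 - 0.11716 = 0.88284 ≈ 0.8828 bits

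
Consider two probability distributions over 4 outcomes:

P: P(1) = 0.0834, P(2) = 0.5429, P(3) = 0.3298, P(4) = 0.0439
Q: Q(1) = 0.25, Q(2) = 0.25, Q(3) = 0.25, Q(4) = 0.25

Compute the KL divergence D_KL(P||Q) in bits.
0.4969 bits

D_KL(P||Q) = Σ P(x) log₂(P(x)/Q(x))

Computing term by term:
  P(1)·log₂(P(1)/Q(1)) = 0.0834·log₂(0.0834/0.25) = -0.13209
  P(2)·log₂(P(2)/Q(2)) = 0.5429·log₂(0.5429/0.25) = 0.60737
  P(3)·log₂(P(3)/Q(3)) = 0.3298·log₂(0.3298/0.25) = 0.13181
  P(4)·log₂(P(4)/Q(4)) = 0.0439·log₂(0.0439/0.25) = -0.11017

D_KL(P||Q) = -0.13209 + 0.60737 + 0.13181 - 0.11017 = 0.49692 ≈ 0.4969 bits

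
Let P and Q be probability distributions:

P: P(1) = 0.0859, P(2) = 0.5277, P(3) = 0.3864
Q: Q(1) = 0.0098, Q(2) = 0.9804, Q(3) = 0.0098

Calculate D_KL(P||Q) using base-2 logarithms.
1.8458 bits

D_KL(P||Q) = Σ P(x) log₂(P(x)/Q(x))

Computing term by term:
  P(1)·log₂(P(1)/Q(1)) = 0.0859·log₂(0.0859/0.0098) = 0.26902
  P(2)·log₂(P(2)/Q(2)) = 0.5277·log₂(0.5277/0.9804) = -0.47158
  P(3)·log₂(P(3)/Q(3)) = 0.3864·log₂(0.3864/0.0098) = 2.04837

D_KL(P||Q) = 0.26902 - 0.47158 + 2.04837 = 1.84581 ≈ 1.8458 bits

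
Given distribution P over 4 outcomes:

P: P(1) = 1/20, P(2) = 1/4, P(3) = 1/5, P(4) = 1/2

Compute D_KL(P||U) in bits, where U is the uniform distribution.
0.3195 bits

U(i) = 1/4 for all i

D_KL(P||U) = Σ P(x) log₂(P(x) / (1/4))
           = Σ P(x) log₂(P(x)) + log₂(4)
           = log₂(4) - H(P)

H(P) = -Σ P(x) log₂(P(x)):
  -P(1)·log₂(P(1)) = -(1/20)·log₂(1/20) = 0.21610
  -P(2)·log₂(P(2)) = -(1/4)·log₂(1/4) = 0.50000
  -P(3)·log₂(P(3)) = -(1/5)·log₂(1/5) = 0.46439
  -P(4)·log₂(P(4)) = -(1/2)·log₂(1/2) = 0.50000
H(P) = 0.21610 + 0.50000 + 0.46439 + 0.50000 = 1.68049 bits

log₂(4) = 2.00000 bits

D_KL(P||U) = 2.00000 - 1.68049 = 0.31951 ≈ 0.3195 bits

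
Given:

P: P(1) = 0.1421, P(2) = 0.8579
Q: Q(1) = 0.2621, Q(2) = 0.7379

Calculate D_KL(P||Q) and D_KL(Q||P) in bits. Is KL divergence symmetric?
D_KL(P||Q) = 0.0610 bits, D_KL(Q||P) = 0.0711 bits. No, KL divergence is not symmetric.

D_KL(P||Q) = Σ P(x) log₂(P(x)/Q(x))

Computing term by term:
  P(1)·log₂(P(1)/Q(1)) = 0.1421·log₂(0.1421/0.2621) = -0.12550
  P(2)·log₂(P(2)/Q(2)) = 0.8579·log₂(0.8579/0.7379) = 0.18649

D_KL(P||Q) = -0.12550 + 0.18649 = 0.06099 ≈ 0.0610 bits

D_KL(Q||P) = Σ Q(x) log₂(Q(x)/P(x))

Computing term by term:
  Q(1)·log₂(Q(1)/P(1)) = 0.2621·log₂(0.2621/0.1421) = 0.23149
  Q(2)·log₂(Q(2)/P(2)) = 0.7379·log₂(0.7379/0.8579) = -0.16041

D_KL(Q||P) = 0.23149 - 0.16041 = 0.07108 ≈ 0.0711 bits

These are NOT equal (difference: 0.0101 bits). KL divergence is asymmetric: D_KL(P||Q) ≠ D_KL(Q||P) in general.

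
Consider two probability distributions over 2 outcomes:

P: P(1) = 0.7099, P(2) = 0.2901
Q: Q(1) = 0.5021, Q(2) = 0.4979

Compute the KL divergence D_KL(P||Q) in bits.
0.1286 bits

D_KL(P||Q) = Σ P(x) log₂(P(x)/Q(x))

Computing term by term:
  P(1)·log₂(P(1)/Q(1)) = 0.7099·log₂(0.7099/0.5021) = 0.35470
  P(2)·log₂(P(2)/Q(2)) = 0.2901·log₂(0.2901/0.4979) = -0.22608

D_KL(P||Q) = 0.35470 - 0.22608 = 0.12862 ≈ 0.1286 bits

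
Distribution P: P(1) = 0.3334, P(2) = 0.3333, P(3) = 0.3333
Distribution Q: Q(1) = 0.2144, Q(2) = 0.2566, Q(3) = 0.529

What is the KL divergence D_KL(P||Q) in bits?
0.1160 bits

D_KL(P||Q) = Σ P(x) log₂(P(x)/Q(x))

Computing term by term:
  P(1)·log₂(P(1)/Q(1)) = 0.3334·log₂(0.3334/0.2144) = 0.21236
  P(2)·log₂(P(2)/Q(2)) = 0.3333·log₂(0.3333/0.2566) = 0.12575
  P(3)·log₂(P(3)/Q(3)) = 0.3333·log₂(0.3333/0.529) = -0.22213

D_KL(P||Q) = 0.21236 + 0.12575 - 0.22213 = 0.11598 ≈ 0.1160 bits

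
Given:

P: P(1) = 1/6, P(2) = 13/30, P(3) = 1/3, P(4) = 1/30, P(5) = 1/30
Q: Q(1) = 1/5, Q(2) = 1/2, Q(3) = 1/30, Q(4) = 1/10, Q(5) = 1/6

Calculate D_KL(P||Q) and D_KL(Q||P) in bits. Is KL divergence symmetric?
D_KL(P||Q) = 0.8438 bits, D_KL(Q||P) = 0.5906 bits. No, KL divergence is not symmetric.

D_KL(P||Q) = Σ P(x) log₂(P(x)/Q(x))

Computing term by term:
  P(1)·log₂(P(1)/Q(1)) = (1/6)·log₂((1/6)/(1/5)) = -0.04384
  P(2)·log₂(P(2)/Q(2)) = (13/30)·log₂((13/30)/(1/2)) = -0.08946
  P(3)·log₂(P(3)/Q(3)) = (1/3)·log₂((1/3)/(1/30)) = 1.10731
  P(4)·log₂(P(4)/Q(4)) = (1/30)·log₂((1/30)/(1/10)) = -0.05283
  P(5)·log₂(P(5)/Q(5)) = (1/30)·log₂((1/30)/(1/6)) = -0.07740

D_KL(P||Q) = -0.04384 - 0.08946 + 1.10731 - 0.05283 - 0.07740 = 0.84378 ≈ 0.8438 bits

D_KL(Q||P) = Σ Q(x) log₂(Q(x)/P(x))

Computing term by term:
  Q(1)·log₂(Q(1)/P(1)) = (1/5)·log₂((1/5)/(1/6)) = 0.05261
  Q(2)·log₂(Q(2)/P(2)) = (1/2)·log₂((1/2)/(13/30)) = 0.10323
  Q(3)·log₂(Q(3)/P(3)) = (1/30)·log₂((1/30)/(1/3)) = -0.11073
  Q(4)·log₂(Q(4)/P(4)) = (1/10)·log₂((1/10)/(1/30)) = 0.15850
  Q(5)·log₂(Q(5)/P(5)) = (1/6)·log₂((1/6)/(1/30)) = 0.38699

D_KL(Q||P) = 0.05261 + 0.10323 - 0.11073 + 0.15850 + 0.38699 = 0.59060 ≈ 0.5906 bits

These are NOT equal (difference: 0.2532 bits). KL divergence is asymmetric: D_KL(P||Q) ≠ D_KL(Q||P) in general.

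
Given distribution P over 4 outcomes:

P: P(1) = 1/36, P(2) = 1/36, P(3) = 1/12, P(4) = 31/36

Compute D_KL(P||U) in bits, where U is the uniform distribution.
1.2283 bits

U(i) = 1/4 for all i

D_KL(P||U) = Σ P(x) log₂(P(x) / (1/4))
           = Σ P(x) log₂(P(x)) + log₂(4)
           = log₂(4) - H(P)

H(P) = -Σ P(x) log₂(P(x)):
  -P(1)·log₂(P(1)) = -(1/36)·log₂(1/36) = 0.14361
  -P(2)·log₂(P(2)) = -(1/36)·log₂(1/36) = 0.14361
  -P(3)·log₂(P(3)) = -(1/12)·log₂(1/12) = 0.29875
  -P(4)·log₂(P(4)) = -(31/36)·log₂(31/36) = 0.18577
H(P) = 0.14361 + 0.14361 + 0.29875 + 0.18577 = 0.77174 bits

log₂(4) = 2.00000 bits

D_KL(P||U) = 2.00000 - 0.77174 = 1.22826 ≈ 1.2283 bits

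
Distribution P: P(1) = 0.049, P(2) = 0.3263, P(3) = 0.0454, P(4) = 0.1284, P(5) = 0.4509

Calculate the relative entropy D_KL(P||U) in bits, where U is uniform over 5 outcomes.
0.4806 bits

U(i) = 1/5 for all i

D_KL(P||U) = Σ P(x) log₂(P(x) / (1/5))
           = Σ P(x) log₂(P(x)) + log₂(5)
           = log₂(5) - H(P)

H(P) = -Σ P(x) log₂(P(x)):
  -P(1)·log₂(P(1)) = -(0.049)·log₂(0.049) = 0.21320
  -P(2)·log₂(P(2)) = -(0.3263)·log₂(0.3263) = 0.52721
  -P(3)·log₂(P(3)) = -(0.0454)·log₂(0.0454) = 0.20254
  -P(4)·log₂(P(4)) = -(0.1284)·log₂(0.1284) = 0.38023
  -P(5)·log₂(P(5)) = -(0.4509)·log₂(0.4509) = 0.51814
H(P) = 0.21320 + 0.52721 + 0.20254 + 0.38023 + 0.51814 = 1.84132 bits

log₂(5) = 2.32193 bits

D_KL(P||U) = 2.32193 - 1.84132 = 0.48061 ≈ 0.4806 bits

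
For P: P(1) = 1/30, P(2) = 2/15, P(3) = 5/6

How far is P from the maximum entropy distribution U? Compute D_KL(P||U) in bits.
0.8146 bits

U(i) = 1/3 for all i

D_KL(P||U) = Σ P(x) log₂(P(x) / (1/3))
           = Σ P(x) log₂(P(x)) + log₂(3)
           = log₂(3) - H(P)

H(P) = -Σ P(x) log₂(P(x)):
  -P(1)·log₂(P(1)) = -(1/30)·log₂(1/30) = 0.16356
  -P(2)·log₂(P(2)) = -(2/15)·log₂(2/15) = 0.38759
  -P(3)·log₂(P(3)) = -(5/6)·log₂(5/6) = 0.21920
H(P) = 0.16356 + 0.38759 + 0.21920 = 0.77035 bits

log₂(3) = 1.58496 bits

D_KL(P||U) = 1.58496 - 0.77035 = 0.81461 ≈ 0.8146 bits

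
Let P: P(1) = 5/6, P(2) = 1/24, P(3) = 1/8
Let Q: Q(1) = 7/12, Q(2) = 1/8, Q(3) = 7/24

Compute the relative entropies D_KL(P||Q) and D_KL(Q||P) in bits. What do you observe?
D_KL(P||Q) = 0.2100 bits, D_KL(Q||P) = 0.2545 bits. The two directions give different values (D_KL(Q||P) exceeds D_KL(P||Q) by 0.0445 bits): KL divergence is asymmetric.

D_KL(P||Q) = Σ P(x) log₂(P(x)/Q(x))

Computing term by term:
  P(1)·log₂(P(1)/Q(1)) = (5/6)·log₂((5/6)/(7/12)) = 0.42881
  P(2)·log₂(P(2)/Q(2)) = (1/24)·log₂((1/24)/(1/8)) = -0.06604
  P(3)·log₂(P(3)/Q(3)) = (1/8)·log₂((1/8)/(7/24)) = -0.15280

D_KL(P||Q) = 0.42881 - 0.06604 - 0.15280 = 0.20997 ≈ 0.2100 bits

D_KL(Q||P) = Σ Q(x) log₂(Q(x)/P(x))

Computing term by term:
  Q(1)·log₂(Q(1)/P(1)) = (7/12)·log₂((7/12)/(5/6)) = -0.30017
  Q(2)·log₂(Q(2)/P(2)) = (1/8)·log₂((1/8)/(1/24)) = 0.19812
  Q(3)·log₂(Q(3)/P(3)) = (7/24)·log₂((7/24)/(1/8)) = 0.35653

D_KL(Q||P) = -0.30017 + 0.19812 + 0.35653 = 0.25448 ≈ 0.2545 bits

These are NOT equal (difference: 0.0445 bits). KL divergence is asymmetric: D_KL(P||Q) ≠ D_KL(Q||P) in general.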